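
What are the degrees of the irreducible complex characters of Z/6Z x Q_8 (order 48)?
Dimensions: 1, 1, 1, 1, 1, 1, 1, 1, 1, 1, 1, 1, 1, 1, 1, 1, 1, 1, 1, 1, 1, 1, 1, 1, 2, 2, 2, 2, 2, 2

Working: There are 30 irreducibles (= number of conjugacy classes). Their dimensions d_i satisfy sum d_i^2 = |G| = 48: 1 + 1 + 1 + 1 + 1 + 1 + 1 + 1 + 1 + 1 + 1 + 1 + 1 + 1 + 1 + 1 + 1 + 1 + 1 + 1 + 1 + 1 + 1 + 1 + 4 + 4 + 4 + 4 + 4 + 4 = 48. (For the product with Z/6Z: each of the 6 1-dim characters of Z/6Z tensors with each irrep of Q_8, giving 6 copies of each Q_8-dimension.)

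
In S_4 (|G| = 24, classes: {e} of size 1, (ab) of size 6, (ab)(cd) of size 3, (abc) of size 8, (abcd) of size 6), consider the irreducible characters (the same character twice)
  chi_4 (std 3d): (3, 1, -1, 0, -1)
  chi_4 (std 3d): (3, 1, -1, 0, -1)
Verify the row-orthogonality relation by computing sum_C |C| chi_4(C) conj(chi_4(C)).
Sum = 24 = |G| = 24; so <chi_4, chi_4> = 1 (norm-1 confirms irreducibility).

Solution. Compute term by term over conjugacy classes (|C| * chi_4(C) * conj(chi_4(C))):
  1*(3)*conj(3) + 6*(1)*conj(1) + 3*(-1)*conj(-1) + 8*(0)*conj(0) + 6*(-1)*conj(-1)
  = (9) + (6) + (3) + (0) + (6)
  = 24.
Dividing by |G| = 24 gives 24/24 = 1, matching the row-orthogonality relation <chi_4, chi_4> = [chi_4 = chi_4].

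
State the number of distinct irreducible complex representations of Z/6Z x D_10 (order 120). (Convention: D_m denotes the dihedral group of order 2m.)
48

Reasoning: The number of irreducible complex representations of a finite group equals its number of conjugacy classes. For a direct product, #classes(G x H) = #classes(G) * #classes(H). Z/6Z has 6 classes (abelian), D_10 has 8 classes, so 6 * 8 = 48, so Z/6Z x D_10 (order 120) has exactly 48 irreducible complex representations.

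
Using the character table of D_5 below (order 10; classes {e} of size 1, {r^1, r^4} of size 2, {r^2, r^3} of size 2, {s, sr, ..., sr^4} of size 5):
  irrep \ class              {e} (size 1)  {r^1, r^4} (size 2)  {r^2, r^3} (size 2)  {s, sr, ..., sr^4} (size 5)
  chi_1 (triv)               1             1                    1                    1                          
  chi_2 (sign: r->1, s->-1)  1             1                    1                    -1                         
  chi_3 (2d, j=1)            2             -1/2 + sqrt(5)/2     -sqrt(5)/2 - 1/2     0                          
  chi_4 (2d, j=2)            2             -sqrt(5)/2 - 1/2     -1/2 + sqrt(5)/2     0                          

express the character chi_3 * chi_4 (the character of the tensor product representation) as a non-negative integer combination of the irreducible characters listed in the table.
chi_3 tensor chi_4 = chi_3 + chi_4 (all other irreducibles have multiplicity 0).

Why: The character of a tensor product is the pointwise product (chi_3 * chi_4)(C) = chi_3(C) * chi_4(C):
  {e}: (2)*(2), {r^1, r^4}: (-1/2 + sqrt(5)/2)*(-sqrt(5)/2 - 1/2), {r^2, r^3}: (-sqrt(5)/2 - 1/2)*(-1/2 + sqrt(5)/2), {s, sr, ..., sr^4}: (0)*(0)
so (chi_3 * chi_4) takes values
  {e} -> 4, {r^1, r^4} -> -1, {r^2, r^3} -> -1, {s, sr, ..., sr^4} -> 0.
Now take the inner product of this character with each irreducible chi from the table, <chi_3*chi_4, chi> = (1/10) sum_C |C| (chi_3*chi_4)(C) conj(chi(C)):
  <chi_3*chi_4, chi_1> = (1/10)[1*(4)*conj(1) + 2*(-1)*conj(1) + 2*(-1)*conj(1) + 5*(0)*conj(1)]
      = (1/10)[(4) + (-2) + (-2) + (0)] = 0/10 = 0
  <chi_3*chi_4, chi_2> = (1/10)[1*(4)*conj(1) + 2*(-1)*conj(1) + 2*(-1)*conj(1) + 5*(0)*conj(-1)]
      = (1/10)[(4) + (-2) + (-2) + (0)] = 0/10 = 0
  <chi_3*chi_4, chi_3> = (1/10)[1*(4)*conj(2) + 2*(-1)*conj(-1/2 + sqrt(5)/2) + 2*(-1)*conj(-sqrt(5)/2 - 1/2) + 5*(0)*conj(0)]
      = (1/10)[(8) + (1 - sqrt(5)) + (1 + sqrt(5)) + (0)] = 10/10 = 1
  <chi_3*chi_4, chi_4> = (1/10)[1*(4)*conj(2) + 2*(-1)*conj(-sqrt(5)/2 - 1/2) + 2*(-1)*conj(-1/2 + sqrt(5)/2) + 5*(0)*conj(0)]
      = (1/10)[(8) + (1 + sqrt(5)) + (1 - sqrt(5)) + (0)] = 10/10 = 1
Hence the multiplicities are chi_3: 1, chi_4: 1. Dimension check: dim(chi_3)*dim(chi_4) = 2*2 = 4 and sum (mult * dim) = 1*2 + 1*2 = 4.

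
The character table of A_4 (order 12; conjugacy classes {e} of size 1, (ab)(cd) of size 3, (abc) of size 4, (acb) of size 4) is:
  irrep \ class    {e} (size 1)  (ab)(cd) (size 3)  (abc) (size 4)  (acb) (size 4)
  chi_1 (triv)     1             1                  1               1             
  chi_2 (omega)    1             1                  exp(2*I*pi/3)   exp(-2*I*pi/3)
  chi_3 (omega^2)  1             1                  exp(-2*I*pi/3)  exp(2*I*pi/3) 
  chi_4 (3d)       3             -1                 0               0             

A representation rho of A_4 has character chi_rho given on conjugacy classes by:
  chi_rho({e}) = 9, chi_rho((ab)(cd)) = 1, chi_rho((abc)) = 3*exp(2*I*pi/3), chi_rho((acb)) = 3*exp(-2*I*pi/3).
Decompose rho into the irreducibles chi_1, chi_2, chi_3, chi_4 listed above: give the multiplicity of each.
Multiplicities: chi_1: 0, chi_2: 3, chi_3: 0, chi_4: 2.

Details: Use <chi_rho, chi> = (1/|G|) sum_C |C| * chi_rho(C) * conj(chi(C)) with |G| = 12 for each irreducible chi in the table:
  <chi_rho, chi_1> = (1/12)[1*(9)*conj(1) + 3*(1)*conj(1) + 4*(3*exp(2*I*pi/3))*conj(1) + 4*(3*exp(-2*I*pi/3))*conj(1)]
      = (1/12)[(9) + (3) + (12*exp(2*I*pi/3)) + (12*exp(-2*I*pi/3))] = 0/12 = 0
  <chi_rho, chi_2> = (1/12)[1*(9)*conj(1) + 3*(1)*conj(1) + 4*(3*exp(2*I*pi/3))*conj(exp(2*I*pi/3)) + 4*(3*exp(-2*I*pi/3))*conj(exp(-2*I*pi/3))]
      = (1/12)[(9) + (3) + (12) + (12)] = 36/12 = 3
  <chi_rho, chi_3> = (1/12)[1*(9)*conj(1) + 3*(1)*conj(1) + 4*(3*exp(2*I*pi/3))*conj(exp(-2*I*pi/3)) + 4*(3*exp(-2*I*pi/3))*conj(exp(2*I*pi/3))]
      = (1/12)[(9) + (3) + (12*exp(-2*I*pi/3)) + (12*exp(2*I*pi/3))] = 0/12 = 0
  <chi_rho, chi_4> = (1/12)[1*(9)*conj(3) + 3*(1)*conj(-1) + 4*(3*exp(2*I*pi/3))*conj(0) + 4*(3*exp(-2*I*pi/3))*conj(0)]
      = (1/12)[(27) + (-3) + (0) + (0)] = 24/12 = 2
(Exp terms are combined using exp(i*s)*conj(exp(i*t)) = exp(i*(s-t)), and sums of them are collapsed using the identity that for every m > 1 the m distinct m-th roots of unity sum to 0, e.g. 1 + exp(2*I*pi/3) + exp(-2*I*pi/3) = 0.)
Dimension check: dim(rho) = sum (mult * dim) = 0*1 + 3*1 + 0*1 + 2*3 = 9 = chi_rho(e) = 9.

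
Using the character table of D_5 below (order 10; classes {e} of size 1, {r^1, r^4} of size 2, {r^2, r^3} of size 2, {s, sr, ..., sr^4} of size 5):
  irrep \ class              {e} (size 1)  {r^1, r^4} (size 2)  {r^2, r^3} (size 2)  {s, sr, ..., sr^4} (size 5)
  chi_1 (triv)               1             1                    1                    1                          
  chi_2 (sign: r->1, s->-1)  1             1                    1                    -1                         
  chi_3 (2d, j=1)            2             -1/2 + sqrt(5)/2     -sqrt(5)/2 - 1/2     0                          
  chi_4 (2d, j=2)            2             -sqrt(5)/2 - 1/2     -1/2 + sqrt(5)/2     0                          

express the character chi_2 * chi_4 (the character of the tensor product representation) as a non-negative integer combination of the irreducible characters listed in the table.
chi_2 tensor chi_4 = chi_4 (all other irreducibles have multiplicity 0).

Explanation: The character of a tensor product is the pointwise product (chi_2 * chi_4)(C) = chi_2(C) * chi_4(C):
  {e}: (1)*(2), {r^1, r^4}: (1)*(-sqrt(5)/2 - 1/2), {r^2, r^3}: (1)*(-1/2 + sqrt(5)/2), {s, sr, ..., sr^4}: (-1)*(0)
so (chi_2 * chi_4) takes values
  {e} -> 2, {r^1, r^4} -> -sqrt(5)/2 - 1/2, {r^2, r^3} -> -1/2 + sqrt(5)/2, {s, sr, ..., sr^4} -> 0.
Now take the inner product of this character with each irreducible chi from the table, <chi_2*chi_4, chi> = (1/10) sum_C |C| (chi_2*chi_4)(C) conj(chi(C)):
  <chi_2*chi_4, chi_1> = (1/10)[1*(2)*conj(1) + 2*(-sqrt(5)/2 - 1/2)*conj(1) + 2*(-1/2 + sqrt(5)/2)*conj(1) + 5*(0)*conj(1)]
      = (1/10)[(2) + (-sqrt(5) - 1) + (-1 + sqrt(5)) + (0)] = 0/10 = 0
  <chi_2*chi_4, chi_2> = (1/10)[1*(2)*conj(1) + 2*(-sqrt(5)/2 - 1/2)*conj(1) + 2*(-1/2 + sqrt(5)/2)*conj(1) + 5*(0)*conj(-1)]
      = (1/10)[(2) + (-sqrt(5) - 1) + (-1 + sqrt(5)) + (0)] = 0/10 = 0
  <chi_2*chi_4, chi_3> = (1/10)[1*(2)*conj(2) + 2*(-sqrt(5)/2 - 1/2)*conj(-1/2 + sqrt(5)/2) + 2*(-1/2 + sqrt(5)/2)*conj(-sqrt(5)/2 - 1/2) + 5*(0)*conj(0)]
      = (1/10)[(4) + (-2) + (-2) + (0)] = 0/10 = 0
  <chi_2*chi_4, chi_4> = (1/10)[1*(2)*conj(2) + 2*(-sqrt(5)/2 - 1/2)*conj(-sqrt(5)/2 - 1/2) + 2*(-1/2 + sqrt(5)/2)*conj(-1/2 + sqrt(5)/2) + 5*(0)*conj(0)]
      = (1/10)[(4) + (sqrt(5) + 3) + (3 - sqrt(5)) + (0)] = 10/10 = 1
Hence the multiplicities are chi_4: 1. Dimension check: dim(chi_2)*dim(chi_4) = 1*2 = 2 and sum (mult * dim) = 1*2 = 2.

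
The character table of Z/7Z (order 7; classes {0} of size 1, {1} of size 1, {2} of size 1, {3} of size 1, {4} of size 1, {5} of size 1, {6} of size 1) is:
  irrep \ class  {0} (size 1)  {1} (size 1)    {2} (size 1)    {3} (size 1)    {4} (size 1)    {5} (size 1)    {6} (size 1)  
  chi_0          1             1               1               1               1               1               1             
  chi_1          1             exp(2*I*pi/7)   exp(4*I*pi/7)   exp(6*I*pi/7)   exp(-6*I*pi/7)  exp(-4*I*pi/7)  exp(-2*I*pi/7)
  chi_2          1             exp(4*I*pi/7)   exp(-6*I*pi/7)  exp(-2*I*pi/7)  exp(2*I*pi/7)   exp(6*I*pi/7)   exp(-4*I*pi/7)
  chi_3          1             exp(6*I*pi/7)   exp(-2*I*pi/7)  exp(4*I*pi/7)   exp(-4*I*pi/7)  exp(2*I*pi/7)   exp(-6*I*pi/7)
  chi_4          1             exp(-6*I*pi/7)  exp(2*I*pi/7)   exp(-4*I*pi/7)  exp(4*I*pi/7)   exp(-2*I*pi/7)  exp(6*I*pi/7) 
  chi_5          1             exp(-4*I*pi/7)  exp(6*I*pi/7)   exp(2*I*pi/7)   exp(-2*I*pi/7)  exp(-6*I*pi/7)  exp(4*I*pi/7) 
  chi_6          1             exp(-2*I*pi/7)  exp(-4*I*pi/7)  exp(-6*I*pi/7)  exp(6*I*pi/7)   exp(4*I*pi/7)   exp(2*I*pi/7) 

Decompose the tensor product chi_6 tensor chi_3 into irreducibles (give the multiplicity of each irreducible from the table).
chi_6 tensor chi_3 = chi_2 (all other irreducibles have multiplicity 0).

Why: The character of a tensor product is the pointwise product (chi_6 * chi_3)(C) = chi_6(C) * chi_3(C):
  {0}: (1)*(1), {1}: (exp(-2*I*pi/7))*(exp(6*I*pi/7)), {2}: (exp(-4*I*pi/7))*(exp(-2*I*pi/7)), {3}: (exp(-6*I*pi/7))*(exp(4*I*pi/7)), {4}: (exp(6*I*pi/7))*(exp(-4*I*pi/7)), {5}: (exp(4*I*pi/7))*(exp(2*I*pi/7)), {6}: (exp(2*I*pi/7))*(exp(-6*I*pi/7))
so (chi_6 * chi_3) takes values
  {0} -> 1, {1} -> exp(4*I*pi/7), {2} -> exp(-6*I*pi/7), {3} -> exp(-2*I*pi/7), {4} -> exp(2*I*pi/7), {5} -> exp(6*I*pi/7), {6} -> exp(-4*I*pi/7).
Now take the inner product of this character with each irreducible chi from the table, <chi_6*chi_3, chi> = (1/7) sum_C |C| (chi_6*chi_3)(C) conj(chi(C)):
  <chi_6*chi_3, chi_0> = (1/7)[1*(1)*conj(1) + 1*(exp(4*I*pi/7))*conj(1) + 1*(exp(-6*I*pi/7))*conj(1) + 1*(exp(-2*I*pi/7))*conj(1) + 1*(exp(2*I*pi/7))*conj(1) + 1*(exp(6*I*pi/7))*conj(1) + 1*(exp(-4*I*pi/7))*conj(1)]
      = (1/7)[(1) + (exp(4*I*pi/7)) + (exp(-6*I*pi/7)) + (exp(-2*I*pi/7)) + (exp(2*I*pi/7)) + (exp(6*I*pi/7)) + (exp(-4*I*pi/7))] = 0/7 = 0
  <chi_6*chi_3, chi_1> = (1/7)[1*(1)*conj(1) + 1*(exp(4*I*pi/7))*conj(exp(2*I*pi/7)) + 1*(exp(-6*I*pi/7))*conj(exp(4*I*pi/7)) + 1*(exp(-2*I*pi/7))*conj(exp(6*I*pi/7)) + 1*(exp(2*I*pi/7))*conj(exp(-6*I*pi/7)) + 1*(exp(6*I*pi/7))*conj(exp(-4*I*pi/7)) + 1*(exp(-4*I*pi/7))*conj(exp(-2*I*pi/7))]
      = (1/7)[(1) + (exp(2*I*pi/7)) + (exp(4*I*pi/7)) + (exp(6*I*pi/7)) + (exp(-6*I*pi/7)) + (exp(-4*I*pi/7)) + (exp(-2*I*pi/7))] = 0/7 = 0
  <chi_6*chi_3, chi_2> = (1/7)[1*(1)*conj(1) + 1*(exp(4*I*pi/7))*conj(exp(4*I*pi/7)) + 1*(exp(-6*I*pi/7))*conj(exp(-6*I*pi/7)) + 1*(exp(-2*I*pi/7))*conj(exp(-2*I*pi/7)) + 1*(exp(2*I*pi/7))*conj(exp(2*I*pi/7)) + 1*(exp(6*I*pi/7))*conj(exp(6*I*pi/7)) + 1*(exp(-4*I*pi/7))*conj(exp(-4*I*pi/7))]
      = (1/7)[(1) + (1) + (1) + (1) + (1) + (1) + (1)] = 7/7 = 1
  <chi_6*chi_3, chi_3> = (1/7)[1*(1)*conj(1) + 1*(exp(4*I*pi/7))*conj(exp(6*I*pi/7)) + 1*(exp(-6*I*pi/7))*conj(exp(-2*I*pi/7)) + 1*(exp(-2*I*pi/7))*conj(exp(4*I*pi/7)) + 1*(exp(2*I*pi/7))*conj(exp(-4*I*pi/7)) + 1*(exp(6*I*pi/7))*conj(exp(2*I*pi/7)) + 1*(exp(-4*I*pi/7))*conj(exp(-6*I*pi/7))]
      = (1/7)[(1) + (exp(-2*I*pi/7)) + (exp(-4*I*pi/7)) + (exp(-6*I*pi/7)) + (exp(6*I*pi/7)) + (exp(4*I*pi/7)) + (exp(2*I*pi/7))] = 0/7 = 0
  <chi_6*chi_3, chi_4> = (1/7)[1*(1)*conj(1) + 1*(exp(4*I*pi/7))*conj(exp(-6*I*pi/7)) + 1*(exp(-6*I*pi/7))*conj(exp(2*I*pi/7)) + 1*(exp(-2*I*pi/7))*conj(exp(-4*I*pi/7)) + 1*(exp(2*I*pi/7))*conj(exp(4*I*pi/7)) + 1*(exp(6*I*pi/7))*conj(exp(-2*I*pi/7)) + 1*(exp(-4*I*pi/7))*conj(exp(6*I*pi/7))]
      = (1/7)[(1) + (exp(-4*I*pi/7)) + (exp(6*I*pi/7)) + (exp(2*I*pi/7)) + (exp(-2*I*pi/7)) + (exp(-6*I*pi/7)) + (exp(4*I*pi/7))] = 0/7 = 0
  <chi_6*chi_3, chi_5> = (1/7)[1*(1)*conj(1) + 1*(exp(4*I*pi/7))*conj(exp(-4*I*pi/7)) + 1*(exp(-6*I*pi/7))*conj(exp(6*I*pi/7)) + 1*(exp(-2*I*pi/7))*conj(exp(2*I*pi/7)) + 1*(exp(2*I*pi/7))*conj(exp(-2*I*pi/7)) + 1*(exp(6*I*pi/7))*conj(exp(-6*I*pi/7)) + 1*(exp(-4*I*pi/7))*conj(exp(4*I*pi/7))]
      = (1/7)[(1) + (exp(-6*I*pi/7)) + (exp(2*I*pi/7)) + (exp(-4*I*pi/7)) + (exp(4*I*pi/7)) + (exp(-2*I*pi/7)) + (exp(6*I*pi/7))] = 0/7 = 0
  <chi_6*chi_3, chi_6> = (1/7)[1*(1)*conj(1) + 1*(exp(4*I*pi/7))*conj(exp(-2*I*pi/7)) + 1*(exp(-6*I*pi/7))*conj(exp(-4*I*pi/7)) + 1*(exp(-2*I*pi/7))*conj(exp(-6*I*pi/7)) + 1*(exp(2*I*pi/7))*conj(exp(6*I*pi/7)) + 1*(exp(6*I*pi/7))*conj(exp(4*I*pi/7)) + 1*(exp(-4*I*pi/7))*conj(exp(2*I*pi/7))]
      = (1/7)[(1) + (exp(6*I*pi/7)) + (exp(-2*I*pi/7)) + (exp(4*I*pi/7)) + (exp(-4*I*pi/7)) + (exp(2*I*pi/7)) + (exp(-6*I*pi/7))] = 0/7 = 0
(Exp terms are combined using exp(i*s)*conj(exp(i*t)) = exp(i*(s-t)), and sums of them are collapsed using the identity that for every m > 1 the m distinct m-th roots of unity sum to 0, e.g. 1 + exp(2*I*pi/3) + exp(-2*I*pi/3) = 0.)
Hence the multiplicities are chi_2: 1. Dimension check: dim(chi_6)*dim(chi_3) = 1*1 = 1 and sum (mult * dim) = 1*1 = 1.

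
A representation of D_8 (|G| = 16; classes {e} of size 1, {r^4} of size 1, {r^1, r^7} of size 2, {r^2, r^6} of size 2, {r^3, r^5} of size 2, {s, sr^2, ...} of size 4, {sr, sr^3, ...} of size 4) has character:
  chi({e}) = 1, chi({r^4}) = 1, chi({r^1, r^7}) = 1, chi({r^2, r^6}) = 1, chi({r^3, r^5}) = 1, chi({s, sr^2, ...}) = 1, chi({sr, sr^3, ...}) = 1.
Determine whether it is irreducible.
Irreducible: <chi, chi> = 1.

Proof sketch: <chi, chi> = (1/|G|) sum_C |C| * |chi(C)|^2 = (1/16)[1*|1|^2 + 1*|1|^2 + 2*|1|^2 + 2*|1|^2 + 2*|1|^2 + 4*|1|^2 + 4*|1|^2]
  = (1/16)[(1) + (1) + (2) + (2) + (2) + (4) + (4)] = 16/16 = 1.
A character is irreducible iff <chi, chi> = 1, so this representation is irreducible.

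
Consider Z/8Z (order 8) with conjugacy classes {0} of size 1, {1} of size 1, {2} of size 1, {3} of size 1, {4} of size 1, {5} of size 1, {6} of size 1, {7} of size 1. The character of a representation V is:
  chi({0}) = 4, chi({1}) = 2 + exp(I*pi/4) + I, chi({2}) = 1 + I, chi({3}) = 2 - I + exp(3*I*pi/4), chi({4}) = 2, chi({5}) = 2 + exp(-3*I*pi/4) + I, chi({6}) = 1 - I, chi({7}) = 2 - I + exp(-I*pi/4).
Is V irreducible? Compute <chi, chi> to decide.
Not irreducible (reducible): <chi, chi> = 6 > 1.

Why: <chi, chi> = (1/|G|) sum_C |C| * |chi(C)|^2 = (1/8)[1*|4|^2 + 1*|2 + exp(I*pi/4) + I|^2 + 1*|1 + I|^2 + 1*|2 - I + exp(3*I*pi/4)|^2 + 1*|2|^2 + 1*|2 + exp(-3*I*pi/4) + I|^2 + 1*|1 - I|^2 + 1*|2 - I + exp(-I*pi/4)|^2]
  = (1/8)[(16) + (6 + 2*exp(-I*pi/4) - exp(3*I*pi/4) + 3*exp(I*pi/4)) + (2) + (6 + 3*exp(-3*I*pi/4) - exp(-I*pi/4) + 2*exp(3*I*pi/4)) + (4) + (6 + 3*exp(-3*I*pi/4) - exp(-I*pi/4) + 2*exp(3*I*pi/4)) + (2) + (6 + 2*exp(-I*pi/4) - exp(3*I*pi/4) + 3*exp(I*pi/4))] = 48/8 = 6.
(Exp terms are combined using exp(i*s)*conj(exp(i*t)) = exp(i*(s-t)), and sums of them are collapsed using the identity that for every m > 1 the m distinct m-th roots of unity sum to 0, e.g. 1 + exp(2*I*pi/3) + exp(-2*I*pi/3) = 0.)
A character is irreducible iff <chi, chi> = 1, so this representation is reducible.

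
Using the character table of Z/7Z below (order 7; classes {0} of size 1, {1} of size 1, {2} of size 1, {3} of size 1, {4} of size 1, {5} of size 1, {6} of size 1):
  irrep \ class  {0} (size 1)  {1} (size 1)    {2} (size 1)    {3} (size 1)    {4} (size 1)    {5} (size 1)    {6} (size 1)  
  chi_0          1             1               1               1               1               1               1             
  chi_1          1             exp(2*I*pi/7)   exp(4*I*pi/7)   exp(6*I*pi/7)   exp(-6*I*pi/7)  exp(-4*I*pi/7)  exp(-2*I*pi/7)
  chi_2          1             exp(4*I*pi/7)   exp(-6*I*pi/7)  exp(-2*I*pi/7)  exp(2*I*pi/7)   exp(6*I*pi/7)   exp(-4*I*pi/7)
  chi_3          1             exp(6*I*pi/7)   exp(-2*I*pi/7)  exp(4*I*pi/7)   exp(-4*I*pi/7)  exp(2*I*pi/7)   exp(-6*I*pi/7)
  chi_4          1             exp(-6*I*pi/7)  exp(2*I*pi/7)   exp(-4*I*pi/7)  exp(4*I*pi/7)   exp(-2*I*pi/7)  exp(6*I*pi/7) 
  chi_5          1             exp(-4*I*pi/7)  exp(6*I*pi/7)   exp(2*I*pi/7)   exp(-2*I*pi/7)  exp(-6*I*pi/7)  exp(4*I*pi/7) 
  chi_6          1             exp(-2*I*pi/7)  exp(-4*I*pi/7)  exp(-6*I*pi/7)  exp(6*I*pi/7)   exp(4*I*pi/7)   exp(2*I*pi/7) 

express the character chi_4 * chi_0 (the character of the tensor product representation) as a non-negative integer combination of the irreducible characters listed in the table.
chi_4 tensor chi_0 = chi_4 (all other irreducibles have multiplicity 0).

Working: The character of a tensor product is the pointwise product (chi_4 * chi_0)(C) = chi_4(C) * chi_0(C):
  {0}: (1)*(1), {1}: (exp(-6*I*pi/7))*(1), {2}: (exp(2*I*pi/7))*(1), {3}: (exp(-4*I*pi/7))*(1), {4}: (exp(4*I*pi/7))*(1), {5}: (exp(-2*I*pi/7))*(1), {6}: (exp(6*I*pi/7))*(1)
so (chi_4 * chi_0) takes values
  {0} -> 1, {1} -> exp(-6*I*pi/7), {2} -> exp(2*I*pi/7), {3} -> exp(-4*I*pi/7), {4} -> exp(4*I*pi/7), {5} -> exp(-2*I*pi/7), {6} -> exp(6*I*pi/7).
Now take the inner product of this character with each irreducible chi from the table, <chi_4*chi_0, chi> = (1/7) sum_C |C| (chi_4*chi_0)(C) conj(chi(C)):
  <chi_4*chi_0, chi_0> = (1/7)[1*(1)*conj(1) + 1*(exp(-6*I*pi/7))*conj(1) + 1*(exp(2*I*pi/7))*conj(1) + 1*(exp(-4*I*pi/7))*conj(1) + 1*(exp(4*I*pi/7))*conj(1) + 1*(exp(-2*I*pi/7))*conj(1) + 1*(exp(6*I*pi/7))*conj(1)]
      = (1/7)[(1) + (exp(-6*I*pi/7)) + (exp(2*I*pi/7)) + (exp(-4*I*pi/7)) + (exp(4*I*pi/7)) + (exp(-2*I*pi/7)) + (exp(6*I*pi/7))] = 0/7 = 0
  <chi_4*chi_0, chi_1> = (1/7)[1*(1)*conj(1) + 1*(exp(-6*I*pi/7))*conj(exp(2*I*pi/7)) + 1*(exp(2*I*pi/7))*conj(exp(4*I*pi/7)) + 1*(exp(-4*I*pi/7))*conj(exp(6*I*pi/7)) + 1*(exp(4*I*pi/7))*conj(exp(-6*I*pi/7)) + 1*(exp(-2*I*pi/7))*conj(exp(-4*I*pi/7)) + 1*(exp(6*I*pi/7))*conj(exp(-2*I*pi/7))]
      = (1/7)[(1) + (exp(6*I*pi/7)) + (exp(-2*I*pi/7)) + (exp(4*I*pi/7)) + (exp(-4*I*pi/7)) + (exp(2*I*pi/7)) + (exp(-6*I*pi/7))] = 0/7 = 0
  <chi_4*chi_0, chi_2> = (1/7)[1*(1)*conj(1) + 1*(exp(-6*I*pi/7))*conj(exp(4*I*pi/7)) + 1*(exp(2*I*pi/7))*conj(exp(-6*I*pi/7)) + 1*(exp(-4*I*pi/7))*conj(exp(-2*I*pi/7)) + 1*(exp(4*I*pi/7))*conj(exp(2*I*pi/7)) + 1*(exp(-2*I*pi/7))*conj(exp(6*I*pi/7)) + 1*(exp(6*I*pi/7))*conj(exp(-4*I*pi/7))]
      = (1/7)[(1) + (exp(4*I*pi/7)) + (exp(-6*I*pi/7)) + (exp(-2*I*pi/7)) + (exp(2*I*pi/7)) + (exp(6*I*pi/7)) + (exp(-4*I*pi/7))] = 0/7 = 0
  <chi_4*chi_0, chi_3> = (1/7)[1*(1)*conj(1) + 1*(exp(-6*I*pi/7))*conj(exp(6*I*pi/7)) + 1*(exp(2*I*pi/7))*conj(exp(-2*I*pi/7)) + 1*(exp(-4*I*pi/7))*conj(exp(4*I*pi/7)) + 1*(exp(4*I*pi/7))*conj(exp(-4*I*pi/7)) + 1*(exp(-2*I*pi/7))*conj(exp(2*I*pi/7)) + 1*(exp(6*I*pi/7))*conj(exp(-6*I*pi/7))]
      = (1/7)[(1) + (exp(2*I*pi/7)) + (exp(4*I*pi/7)) + (exp(6*I*pi/7)) + (exp(-6*I*pi/7)) + (exp(-4*I*pi/7)) + (exp(-2*I*pi/7))] = 0/7 = 0
  <chi_4*chi_0, chi_4> = (1/7)[1*(1)*conj(1) + 1*(exp(-6*I*pi/7))*conj(exp(-6*I*pi/7)) + 1*(exp(2*I*pi/7))*conj(exp(2*I*pi/7)) + 1*(exp(-4*I*pi/7))*conj(exp(-4*I*pi/7)) + 1*(exp(4*I*pi/7))*conj(exp(4*I*pi/7)) + 1*(exp(-2*I*pi/7))*conj(exp(-2*I*pi/7)) + 1*(exp(6*I*pi/7))*conj(exp(6*I*pi/7))]
      = (1/7)[(1) + (1) + (1) + (1) + (1) + (1) + (1)] = 7/7 = 1
  <chi_4*chi_0, chi_5> = (1/7)[1*(1)*conj(1) + 1*(exp(-6*I*pi/7))*conj(exp(-4*I*pi/7)) + 1*(exp(2*I*pi/7))*conj(exp(6*I*pi/7)) + 1*(exp(-4*I*pi/7))*conj(exp(2*I*pi/7)) + 1*(exp(4*I*pi/7))*conj(exp(-2*I*pi/7)) + 1*(exp(-2*I*pi/7))*conj(exp(-6*I*pi/7)) + 1*(exp(6*I*pi/7))*conj(exp(4*I*pi/7))]
      = (1/7)[(1) + (exp(-2*I*pi/7)) + (exp(-4*I*pi/7)) + (exp(-6*I*pi/7)) + (exp(6*I*pi/7)) + (exp(4*I*pi/7)) + (exp(2*I*pi/7))] = 0/7 = 0
  <chi_4*chi_0, chi_6> = (1/7)[1*(1)*conj(1) + 1*(exp(-6*I*pi/7))*conj(exp(-2*I*pi/7)) + 1*(exp(2*I*pi/7))*conj(exp(-4*I*pi/7)) + 1*(exp(-4*I*pi/7))*conj(exp(-6*I*pi/7)) + 1*(exp(4*I*pi/7))*conj(exp(6*I*pi/7)) + 1*(exp(-2*I*pi/7))*conj(exp(4*I*pi/7)) + 1*(exp(6*I*pi/7))*conj(exp(2*I*pi/7))]
      = (1/7)[(1) + (exp(-4*I*pi/7)) + (exp(6*I*pi/7)) + (exp(2*I*pi/7)) + (exp(-2*I*pi/7)) + (exp(-6*I*pi/7)) + (exp(4*I*pi/7))] = 0/7 = 0
(Exp terms are combined using exp(i*s)*conj(exp(i*t)) = exp(i*(s-t)), and sums of them are collapsed using the identity that for every m > 1 the m distinct m-th roots of unity sum to 0, e.g. 1 + exp(2*I*pi/3) + exp(-2*I*pi/3) = 0.)
Hence the multiplicities are chi_4: 1. Dimension check: dim(chi_4)*dim(chi_0) = 1*1 = 1 and sum (mult * dim) = 1*1 = 1.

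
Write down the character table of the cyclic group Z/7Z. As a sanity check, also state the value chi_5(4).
Character table of Z/7Z (irreps indexed chi_0,...,chi_6 with chi_k(m) = zeta_7^(k*m), zeta_7 = exp(2*pi*i/7)):
  irrep \ class  {0} (size 1)  {1} (size 1)    {2} (size 1)    {3} (size 1)    {4} (size 1)    {5} (size 1)    {6} (size 1)  
  chi_0          1             1               1               1               1               1               1             
  chi_1          1             exp(2*I*pi/7)   exp(4*I*pi/7)   exp(6*I*pi/7)   exp(-6*I*pi/7)  exp(-4*I*pi/7)  exp(-2*I*pi/7)
  chi_2          1             exp(4*I*pi/7)   exp(-6*I*pi/7)  exp(-2*I*pi/7)  exp(2*I*pi/7)   exp(6*I*pi/7)   exp(-4*I*pi/7)
  chi_3          1             exp(6*I*pi/7)   exp(-2*I*pi/7)  exp(4*I*pi/7)   exp(-4*I*pi/7)  exp(2*I*pi/7)   exp(-6*I*pi/7)
  chi_4          1             exp(-6*I*pi/7)  exp(2*I*pi/7)   exp(-4*I*pi/7)  exp(4*I*pi/7)   exp(-2*I*pi/7)  exp(6*I*pi/7) 
  chi_5          1             exp(-4*I*pi/7)  exp(6*I*pi/7)   exp(2*I*pi/7)   exp(-2*I*pi/7)  exp(-6*I*pi/7)  exp(4*I*pi/7) 
  chi_6          1             exp(-2*I*pi/7)  exp(-4*I*pi/7)  exp(-6*I*pi/7)  exp(6*I*pi/7)   exp(4*I*pi/7)   exp(2*I*pi/7) 

Spot check: chi_5(4) = zeta_7^(5*4) = zeta_7^20 = exp(-2*I*pi/7).

Z/7Z is abelian, so all 7 irreducible complex representations are 1-dimensional. They are given by chi_k(m) = zeta_7^(k*m) for k = 0,...,6. Row orthogonality: sum_m chi_k(m) conj(chi_l(m)) = 7 * [k = l].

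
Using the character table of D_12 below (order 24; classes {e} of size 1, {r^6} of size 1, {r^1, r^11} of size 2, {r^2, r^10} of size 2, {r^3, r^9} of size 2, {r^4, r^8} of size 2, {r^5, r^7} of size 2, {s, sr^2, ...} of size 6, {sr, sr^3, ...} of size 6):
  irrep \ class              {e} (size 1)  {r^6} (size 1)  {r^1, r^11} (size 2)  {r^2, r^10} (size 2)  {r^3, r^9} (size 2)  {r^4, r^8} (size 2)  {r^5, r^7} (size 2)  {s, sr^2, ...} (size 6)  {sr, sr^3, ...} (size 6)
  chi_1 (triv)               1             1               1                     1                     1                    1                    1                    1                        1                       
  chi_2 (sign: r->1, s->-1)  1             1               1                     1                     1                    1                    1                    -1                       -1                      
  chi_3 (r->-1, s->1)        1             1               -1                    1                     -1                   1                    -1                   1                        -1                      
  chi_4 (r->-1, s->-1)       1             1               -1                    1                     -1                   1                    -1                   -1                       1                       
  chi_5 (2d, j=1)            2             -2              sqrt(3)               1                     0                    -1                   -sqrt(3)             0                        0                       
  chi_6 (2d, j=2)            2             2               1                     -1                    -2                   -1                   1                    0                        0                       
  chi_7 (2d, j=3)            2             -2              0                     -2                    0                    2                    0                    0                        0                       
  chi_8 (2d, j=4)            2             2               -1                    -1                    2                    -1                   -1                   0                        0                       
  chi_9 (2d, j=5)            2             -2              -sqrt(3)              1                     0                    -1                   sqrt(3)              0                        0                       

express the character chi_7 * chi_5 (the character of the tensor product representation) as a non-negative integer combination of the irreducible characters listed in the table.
chi_7 tensor chi_5 = chi_6 + chi_8 (all other irreducibles have multiplicity 0).

Justification: The character of a tensor product is the pointwise product (chi_7 * chi_5)(C) = chi_7(C) * chi_5(C):
  {e}: (2)*(2), {r^6}: (-2)*(-2), {r^1, r^11}: (0)*(sqrt(3)), {r^2, r^10}: (-2)*(1), {r^3, r^9}: (0)*(0), {r^4, r^8}: (2)*(-1), {r^5, r^7}: (0)*(-sqrt(3)), {s, sr^2, ...}: (0)*(0), {sr, sr^3, ...}: (0)*(0)
so (chi_7 * chi_5) takes values
  {e} -> 4, {r^6} -> 4, {r^1, r^11} -> 0, {r^2, r^10} -> -2, {r^3, r^9} -> 0, {r^4, r^8} -> -2, {r^5, r^7} -> 0, {s, sr^2, ...} -> 0, {sr, sr^3, ...} -> 0.
Now take the inner product of this character with each irreducible chi from the table, <chi_7*chi_5, chi> = (1/24) sum_C |C| (chi_7*chi_5)(C) conj(chi(C)):
  <chi_7*chi_5, chi_1> = (1/24)[1*(4)*conj(1) + 1*(4)*conj(1) + 2*(0)*conj(1) + 2*(-2)*conj(1) + 2*(0)*conj(1) + 2*(-2)*conj(1) + 2*(0)*conj(1) + 6*(0)*conj(1) + 6*(0)*conj(1)]
      = (1/24)[(4) + (4) + (0) + (-4) + (0) + (-4) + (0) + (0) + (0)] = 0/24 = 0
  <chi_7*chi_5, chi_2> = (1/24)[1*(4)*conj(1) + 1*(4)*conj(1) + 2*(0)*conj(1) + 2*(-2)*conj(1) + 2*(0)*conj(1) + 2*(-2)*conj(1) + 2*(0)*conj(1) + 6*(0)*conj(-1) + 6*(0)*conj(-1)]
      = (1/24)[(4) + (4) + (0) + (-4) + (0) + (-4) + (0) + (0) + (0)] = 0/24 = 0
  <chi_7*chi_5, chi_3> = (1/24)[1*(4)*conj(1) + 1*(4)*conj(1) + 2*(0)*conj(-1) + 2*(-2)*conj(1) + 2*(0)*conj(-1) + 2*(-2)*conj(1) + 2*(0)*conj(-1) + 6*(0)*conj(1) + 6*(0)*conj(-1)]
      = (1/24)[(4) + (4) + (0) + (-4) + (0) + (-4) + (0) + (0) + (0)] = 0/24 = 0
  <chi_7*chi_5, chi_4> = (1/24)[1*(4)*conj(1) + 1*(4)*conj(1) + 2*(0)*conj(-1) + 2*(-2)*conj(1) + 2*(0)*conj(-1) + 2*(-2)*conj(1) + 2*(0)*conj(-1) + 6*(0)*conj(-1) + 6*(0)*conj(1)]
      = (1/24)[(4) + (4) + (0) + (-4) + (0) + (-4) + (0) + (0) + (0)] = 0/24 = 0
  <chi_7*chi_5, chi_5> = (1/24)[1*(4)*conj(2) + 1*(4)*conj(-2) + 2*(0)*conj(sqrt(3)) + 2*(-2)*conj(1) + 2*(0)*conj(0) + 2*(-2)*conj(-1) + 2*(0)*conj(-sqrt(3)) + 6*(0)*conj(0) + 6*(0)*conj(0)]
      = (1/24)[(8) + (-8) + (0) + (-4) + (0) + (4) + (0) + (0) + (0)] = 0/24 = 0
  <chi_7*chi_5, chi_6> = (1/24)[1*(4)*conj(2) + 1*(4)*conj(2) + 2*(0)*conj(1) + 2*(-2)*conj(-1) + 2*(0)*conj(-2) + 2*(-2)*conj(-1) + 2*(0)*conj(1) + 6*(0)*conj(0) + 6*(0)*conj(0)]
      = (1/24)[(8) + (8) + (0) + (4) + (0) + (4) + (0) + (0) + (0)] = 24/24 = 1
  <chi_7*chi_5, chi_7> = (1/24)[1*(4)*conj(2) + 1*(4)*conj(-2) + 2*(0)*conj(0) + 2*(-2)*conj(-2) + 2*(0)*conj(0) + 2*(-2)*conj(2) + 2*(0)*conj(0) + 6*(0)*conj(0) + 6*(0)*conj(0)]
      = (1/24)[(8) + (-8) + (0) + (8) + (0) + (-8) + (0) + (0) + (0)] = 0/24 = 0
  <chi_7*chi_5, chi_8> = (1/24)[1*(4)*conj(2) + 1*(4)*conj(2) + 2*(0)*conj(-1) + 2*(-2)*conj(-1) + 2*(0)*conj(2) + 2*(-2)*conj(-1) + 2*(0)*conj(-1) + 6*(0)*conj(0) + 6*(0)*conj(0)]
      = (1/24)[(8) + (8) + (0) + (4) + (0) + (4) + (0) + (0) + (0)] = 24/24 = 1
  <chi_7*chi_5, chi_9> = (1/24)[1*(4)*conj(2) + 1*(4)*conj(-2) + 2*(0)*conj(-sqrt(3)) + 2*(-2)*conj(1) + 2*(0)*conj(0) + 2*(-2)*conj(-1) + 2*(0)*conj(sqrt(3)) + 6*(0)*conj(0) + 6*(0)*conj(0)]
      = (1/24)[(8) + (-8) + (0) + (-4) + (0) + (4) + (0) + (0) + (0)] = 0/24 = 0
Hence the multiplicities are chi_6: 1, chi_8: 1. Dimension check: dim(chi_7)*dim(chi_5) = 2*2 = 4 and sum (mult * dim) = 1*2 + 1*2 = 4.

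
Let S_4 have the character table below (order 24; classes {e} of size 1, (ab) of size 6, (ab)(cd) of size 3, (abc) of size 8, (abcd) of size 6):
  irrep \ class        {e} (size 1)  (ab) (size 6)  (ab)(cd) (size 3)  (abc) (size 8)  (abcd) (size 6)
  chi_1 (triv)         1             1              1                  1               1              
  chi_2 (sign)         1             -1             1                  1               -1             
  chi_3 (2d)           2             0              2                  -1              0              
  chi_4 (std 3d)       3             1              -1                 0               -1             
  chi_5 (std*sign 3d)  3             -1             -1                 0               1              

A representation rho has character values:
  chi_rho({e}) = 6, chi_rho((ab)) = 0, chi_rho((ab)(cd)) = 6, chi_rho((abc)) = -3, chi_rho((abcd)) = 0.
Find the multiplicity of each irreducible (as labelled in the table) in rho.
Multiplicities: chi_1: 0, chi_2: 0, chi_3: 3, chi_4: 0, chi_5: 0.

Use <chi_rho, chi> = (1/|G|) sum_C |C| * chi_rho(C) * conj(chi(C)) with |G| = 24 for each irreducible chi in the table:
  <chi_rho, chi_1> = (1/24)[1*(6)*conj(1) + 6*(0)*conj(1) + 3*(6)*conj(1) + 8*(-3)*conj(1) + 6*(0)*conj(1)]
      = (1/24)[(6) + (0) + (18) + (-24) + (0)] = 0/24 = 0
  <chi_rho, chi_2> = (1/24)[1*(6)*conj(1) + 6*(0)*conj(-1) + 3*(6)*conj(1) + 8*(-3)*conj(1) + 6*(0)*conj(-1)]
      = (1/24)[(6) + (0) + (18) + (-24) + (0)] = 0/24 = 0
  <chi_rho, chi_3> = (1/24)[1*(6)*conj(2) + 6*(0)*conj(0) + 3*(6)*conj(2) + 8*(-3)*conj(-1) + 6*(0)*conj(0)]
      = (1/24)[(12) + (0) + (36) + (24) + (0)] = 72/24 = 3
  <chi_rho, chi_4> = (1/24)[1*(6)*conj(3) + 6*(0)*conj(1) + 3*(6)*conj(-1) + 8*(-3)*conj(0) + 6*(0)*conj(-1)]
      = (1/24)[(18) + (0) + (-18) + (0) + (0)] = 0/24 = 0
  <chi_rho, chi_5> = (1/24)[1*(6)*conj(3) + 6*(0)*conj(-1) + 3*(6)*conj(-1) + 8*(-3)*conj(0) + 6*(0)*conj(1)]
      = (1/24)[(18) + (0) + (-18) + (0) + (0)] = 0/24 = 0
Dimension check: dim(rho) = sum (mult * dim) = 0*1 + 0*1 + 3*2 + 0*3 + 0*3 = 6 = chi_rho(e) = 6.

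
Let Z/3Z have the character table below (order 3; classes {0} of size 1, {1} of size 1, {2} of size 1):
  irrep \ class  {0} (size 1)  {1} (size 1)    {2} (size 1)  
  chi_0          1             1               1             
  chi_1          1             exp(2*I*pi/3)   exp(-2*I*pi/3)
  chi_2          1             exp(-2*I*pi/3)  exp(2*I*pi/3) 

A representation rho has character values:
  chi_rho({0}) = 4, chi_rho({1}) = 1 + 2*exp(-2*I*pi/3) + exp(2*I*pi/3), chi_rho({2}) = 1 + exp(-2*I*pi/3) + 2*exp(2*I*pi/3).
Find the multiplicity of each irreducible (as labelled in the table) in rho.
Multiplicities: chi_0: 1, chi_1: 1, chi_2: 2.

Working: Use <chi_rho, chi> = (1/|G|) sum_C |C| * chi_rho(C) * conj(chi(C)) with |G| = 3 for each irreducible chi in the table:
  <chi_rho, chi_0> = (1/3)[1*(4)*conj(1) + 1*(1 + 2*exp(-2*I*pi/3) + exp(2*I*pi/3))*conj(1) + 1*(1 + exp(-2*I*pi/3) + 2*exp(2*I*pi/3))*conj(1)]
      = (1/3)[(4) + (1 + 2*exp(-2*I*pi/3) + exp(2*I*pi/3)) + (1 + exp(-2*I*pi/3) + 2*exp(2*I*pi/3))] = 3/3 = 1
  <chi_rho, chi_1> = (1/3)[1*(4)*conj(1) + 1*(1 + 2*exp(-2*I*pi/3) + exp(2*I*pi/3))*conj(exp(2*I*pi/3)) + 1*(1 + exp(-2*I*pi/3) + 2*exp(2*I*pi/3))*conj(exp(-2*I*pi/3))]
      = (1/3)[(4) + (1 + exp(-2*I*pi/3) + 2*exp(2*I*pi/3)) + (1 + 2*exp(-2*I*pi/3) + exp(2*I*pi/3))] = 3/3 = 1
  <chi_rho, chi_2> = (1/3)[1*(4)*conj(1) + 1*(1 + 2*exp(-2*I*pi/3) + exp(2*I*pi/3))*conj(exp(-2*I*pi/3)) + 1*(1 + exp(-2*I*pi/3) + 2*exp(2*I*pi/3))*conj(exp(2*I*pi/3))]
      = (1/3)[(4) + (1) + (1)] = 6/3 = 2
(Exp terms are combined using exp(i*s)*conj(exp(i*t)) = exp(i*(s-t)), and sums of them are collapsed using the identity that for every m > 1 the m distinct m-th roots of unity sum to 0, e.g. 1 + exp(2*I*pi/3) + exp(-2*I*pi/3) = 0.)
Dimension check: dim(rho) = sum (mult * dim) = 1*1 + 1*1 + 2*1 = 4 = chi_rho(e) = 4.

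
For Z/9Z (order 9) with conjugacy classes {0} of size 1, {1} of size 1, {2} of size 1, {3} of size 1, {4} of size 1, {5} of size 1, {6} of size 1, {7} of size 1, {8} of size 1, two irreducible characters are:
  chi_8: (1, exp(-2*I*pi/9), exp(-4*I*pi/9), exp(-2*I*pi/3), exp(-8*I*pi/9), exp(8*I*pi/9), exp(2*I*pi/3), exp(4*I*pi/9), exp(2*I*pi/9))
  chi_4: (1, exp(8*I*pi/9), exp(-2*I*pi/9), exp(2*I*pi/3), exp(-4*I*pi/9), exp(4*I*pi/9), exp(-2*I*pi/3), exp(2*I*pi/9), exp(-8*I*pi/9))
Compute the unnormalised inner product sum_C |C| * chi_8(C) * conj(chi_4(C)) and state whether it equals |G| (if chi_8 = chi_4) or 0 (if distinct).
Sum = 0; so <chi_8, chi_4> = 0 (distinct irreducibles are orthogonal).

Details: Compute term by term over conjugacy classes (|C| * chi_8(C) * conj(chi_4(C))):
  1*(1)*conj(1) + 1*(exp(-2*I*pi/9))*conj(exp(8*I*pi/9)) + 1*(exp(-4*I*pi/9))*conj(exp(-2*I*pi/9)) + 1*(exp(-2*I*pi/3))*conj(exp(2*I*pi/3)) + 1*(exp(-8*I*pi/9))*conj(exp(-4*I*pi/9)) + 1*(exp(8*I*pi/9))*conj(exp(4*I*pi/9)) + 1*(exp(2*I*pi/3))*conj(exp(-2*I*pi/3)) + 1*(exp(4*I*pi/9))*conj(exp(2*I*pi/9)) + 1*(exp(2*I*pi/9))*conj(exp(-8*I*pi/9))
  = (1) + (exp(8*I*pi/9)) + (exp(-2*I*pi/9)) + (exp(2*I*pi/3)) + (exp(-4*I*pi/9)) + (exp(4*I*pi/9)) + (exp(-2*I*pi/3)) + (exp(2*I*pi/9)) + (exp(-8*I*pi/9))
  = 0.
(Exp terms are combined using exp(i*s)*conj(exp(i*t)) = exp(i*(s-t)), and sums of them are collapsed using the identity that for every m > 1 the m distinct m-th roots of unity sum to 0, e.g. 1 + exp(2*I*pi/3) + exp(-2*I*pi/3) = 0.)
Dividing by |G| = 9 gives 0/9 = 0, matching the row-orthogonality relation <chi_8, chi_4> = [chi_8 = chi_4].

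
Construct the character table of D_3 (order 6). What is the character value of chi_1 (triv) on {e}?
Conjugacy classes: {e} of size 1, {r^1, r^2} of size 2, {s, sr, ..., sr^2} of size 3.
Character table:
  irrep \ class              {e} (size 1)  {r^1, r^2} (size 2)  {s, sr, ..., sr^2} (size 3)
  chi_1 (triv)               1             1                    1                          
  chi_2 (sign: r->1, s->-1)  1             1                    -1                         
  chi_3 (2d, j=1)            2             -1                   0                          

Spot check: chi_1 (triv) on {e} = 1.

Derivation: D_3 has order 2*3 = 6 with 3 conjugacy classes, hence 3 irreducibles. Sum of squared dims 1 + 1 + 4 = 6 = |G|. Linear characters come from the abelianisation; the 2-dimensional irreps have character r^k -> 2*cos(2*pi*j*k/3), reflections -> 0.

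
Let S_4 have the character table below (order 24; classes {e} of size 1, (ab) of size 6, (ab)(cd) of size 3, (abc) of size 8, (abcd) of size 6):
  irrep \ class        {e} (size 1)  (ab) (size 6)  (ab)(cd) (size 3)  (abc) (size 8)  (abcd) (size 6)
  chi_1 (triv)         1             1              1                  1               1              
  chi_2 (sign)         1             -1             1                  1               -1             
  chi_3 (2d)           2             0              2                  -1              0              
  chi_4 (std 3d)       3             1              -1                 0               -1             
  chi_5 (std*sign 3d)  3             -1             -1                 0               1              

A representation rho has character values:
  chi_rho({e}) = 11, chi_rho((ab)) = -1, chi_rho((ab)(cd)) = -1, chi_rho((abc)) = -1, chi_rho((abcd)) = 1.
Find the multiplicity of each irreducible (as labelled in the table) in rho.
Multiplicities: chi_1: 0, chi_2: 0, chi_3: 1, chi_4: 1, chi_5: 2.

Argument: Use <chi_rho, chi> = (1/|G|) sum_C |C| * chi_rho(C) * conj(chi(C)) with |G| = 24 for each irreducible chi in the table:
  <chi_rho, chi_1> = (1/24)[1*(11)*conj(1) + 6*(-1)*conj(1) + 3*(-1)*conj(1) + 8*(-1)*conj(1) + 6*(1)*conj(1)]
      = (1/24)[(11) + (-6) + (-3) + (-8) + (6)] = 0/24 = 0
  <chi_rho, chi_2> = (1/24)[1*(11)*conj(1) + 6*(-1)*conj(-1) + 3*(-1)*conj(1) + 8*(-1)*conj(1) + 6*(1)*conj(-1)]
      = (1/24)[(11) + (6) + (-3) + (-8) + (-6)] = 0/24 = 0
  <chi_rho, chi_3> = (1/24)[1*(11)*conj(2) + 6*(-1)*conj(0) + 3*(-1)*conj(2) + 8*(-1)*conj(-1) + 6*(1)*conj(0)]
      = (1/24)[(22) + (0) + (-6) + (8) + (0)] = 24/24 = 1
  <chi_rho, chi_4> = (1/24)[1*(11)*conj(3) + 6*(-1)*conj(1) + 3*(-1)*conj(-1) + 8*(-1)*conj(0) + 6*(1)*conj(-1)]
      = (1/24)[(33) + (-6) + (3) + (0) + (-6)] = 24/24 = 1
  <chi_rho, chi_5> = (1/24)[1*(11)*conj(3) + 6*(-1)*conj(-1) + 3*(-1)*conj(-1) + 8*(-1)*conj(0) + 6*(1)*conj(1)]
      = (1/24)[(33) + (6) + (3) + (0) + (6)] = 48/24 = 2
Dimension check: dim(rho) = sum (mult * dim) = 0*1 + 0*1 + 1*2 + 1*3 + 2*3 = 11 = chi_rho(e) = 11.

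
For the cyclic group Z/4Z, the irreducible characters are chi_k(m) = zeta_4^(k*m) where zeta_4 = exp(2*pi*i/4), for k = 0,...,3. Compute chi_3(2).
chi_3(2) = zeta_4^6 = -1

Derivation: chi_3(2) = zeta_4^(3*2) = zeta_4^6. Since zeta_4^4 = 1, this equals zeta_4^2 = exp(2*pi*i*2/4) = -1.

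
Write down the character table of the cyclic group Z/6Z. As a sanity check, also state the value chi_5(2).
Character table of Z/6Z (irreps indexed chi_0,...,chi_5 with chi_k(m) = zeta_6^(k*m), zeta_6 = exp(2*pi*i/6)):
  irrep \ class  {0} (size 1)  {1} (size 1)    {2} (size 1)    {3} (size 1)  {4} (size 1)    {5} (size 1)  
  chi_0          1             1               1               1             1               1             
  chi_1          1             exp(I*pi/3)     exp(2*I*pi/3)   -1            exp(-2*I*pi/3)  exp(-I*pi/3)  
  chi_2          1             exp(2*I*pi/3)   exp(-2*I*pi/3)  1             exp(2*I*pi/3)   exp(-2*I*pi/3)
  chi_3          1             -1              1               -1            1               -1            
  chi_4          1             exp(-2*I*pi/3)  exp(2*I*pi/3)   1             exp(-2*I*pi/3)  exp(2*I*pi/3) 
  chi_5          1             exp(-I*pi/3)    exp(-2*I*pi/3)  -1            exp(2*I*pi/3)   exp(I*pi/3)   

Spot check: chi_5(2) = zeta_6^(5*2) = zeta_6^10 = exp(-2*I*pi/3).

Why: Z/6Z is abelian, so all 6 irreducible complex representations are 1-dimensional. They are given by chi_k(m) = zeta_6^(k*m) for k = 0,...,5. Row orthogonality: sum_m chi_k(m) conj(chi_l(m)) = 6 * [k = l].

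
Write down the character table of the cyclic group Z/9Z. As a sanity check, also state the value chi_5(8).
Character table of Z/9Z (irreps indexed chi_0,...,chi_8 with chi_k(m) = zeta_9^(k*m), zeta_9 = exp(2*pi*i/9)):
  irrep \ class  {0} (size 1)  {1} (size 1)    {2} (size 1)    {3} (size 1)    {4} (size 1)    {5} (size 1)    {6} (size 1)    {7} (size 1)    {8} (size 1)  
  chi_0          1             1               1               1               1               1               1               1               1             
  chi_1          1             exp(2*I*pi/9)   exp(4*I*pi/9)   exp(2*I*pi/3)   exp(8*I*pi/9)   exp(-8*I*pi/9)  exp(-2*I*pi/3)  exp(-4*I*pi/9)  exp(-2*I*pi/9)
  chi_2          1             exp(4*I*pi/9)   exp(8*I*pi/9)   exp(-2*I*pi/3)  exp(-2*I*pi/9)  exp(2*I*pi/9)   exp(2*I*pi/3)   exp(-8*I*pi/9)  exp(-4*I*pi/9)
  chi_3          1             exp(2*I*pi/3)   exp(-2*I*pi/3)  1               exp(2*I*pi/3)   exp(-2*I*pi/3)  1               exp(2*I*pi/3)   exp(-2*I*pi/3)
  chi_4          1             exp(8*I*pi/9)   exp(-2*I*pi/9)  exp(2*I*pi/3)   exp(-4*I*pi/9)  exp(4*I*pi/9)   exp(-2*I*pi/3)  exp(2*I*pi/9)   exp(-8*I*pi/9)
  chi_5          1             exp(-8*I*pi/9)  exp(2*I*pi/9)   exp(-2*I*pi/3)  exp(4*I*pi/9)   exp(-4*I*pi/9)  exp(2*I*pi/3)   exp(-2*I*pi/9)  exp(8*I*pi/9) 
  chi_6          1             exp(-2*I*pi/3)  exp(2*I*pi/3)   1               exp(-2*I*pi/3)  exp(2*I*pi/3)   1               exp(-2*I*pi/3)  exp(2*I*pi/3) 
  chi_7          1             exp(-4*I*pi/9)  exp(-8*I*pi/9)  exp(2*I*pi/3)   exp(2*I*pi/9)   exp(-2*I*pi/9)  exp(-2*I*pi/3)  exp(8*I*pi/9)   exp(4*I*pi/9) 
  chi_8          1             exp(-2*I*pi/9)  exp(-4*I*pi/9)  exp(-2*I*pi/3)  exp(-8*I*pi/9)  exp(8*I*pi/9)   exp(2*I*pi/3)   exp(4*I*pi/9)   exp(2*I*pi/9) 

Spot check: chi_5(8) = zeta_9^(5*8) = zeta_9^40 = exp(8*I*pi/9).

Justification: Z/9Z is abelian, so all 9 irreducible complex representations are 1-dimensional. They are given by chi_k(m) = zeta_9^(k*m) for k = 0,...,8. Row orthogonality: sum_m chi_k(m) conj(chi_l(m)) = 9 * [k = l].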